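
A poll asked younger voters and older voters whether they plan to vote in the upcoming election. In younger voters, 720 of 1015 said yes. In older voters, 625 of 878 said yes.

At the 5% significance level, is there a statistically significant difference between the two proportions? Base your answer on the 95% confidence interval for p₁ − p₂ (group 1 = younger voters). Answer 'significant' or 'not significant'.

not significant

First, p̂₁ = 720/1015 = 0.7094; p̂₂ = 625/878 = 0.7118.
The two standard errors are √(0.7094×0.2906/1015) = 0.01425 and √(0.7118×0.2882/878) = 0.01529.
Because the samples are independent, SE_diff = √(0.01425² + 0.01529²) = 0.02090.
Using z* = 1.960 for 95%, ME = 1.960 × 0.02090 = 0.04096.
p̂₁ − p̂₂ = -0.0024; interval -0.0024 ± 0.04096 gives (-0.04336, 0.03856).
The interval (-0.04336, 0.03856) contains 0, so the difference is not significant.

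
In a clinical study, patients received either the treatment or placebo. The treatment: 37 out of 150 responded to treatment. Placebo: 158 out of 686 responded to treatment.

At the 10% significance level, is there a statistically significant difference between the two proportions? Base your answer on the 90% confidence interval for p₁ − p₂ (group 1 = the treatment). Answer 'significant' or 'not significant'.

not significant

Sample proportions: 37/150 = 0.2467, 158/686 = 0.2303.
Each SE is √(p̂(1−p̂)/n): √(0.2467·0.7533/150) = 0.03520 and √(0.2303·0.7697/686) = 0.01607.
SE(p̂₁ − p̂₂) = √(SE₁² + SE₂²) = √(0.00123904 + 0.0002582449) = 0.03869, since the two samples are independent.
At 90% confidence z* = 1.645; margin = 1.645 × 0.03869 = 0.06365.
The difference is 0.2467 − 0.2303 = 0.0164, so the interval is 0.0164 ± 0.06365 = (-0.04725, 0.08005).
The interval (-0.04725, 0.08005) contains 0, so the difference is not significant.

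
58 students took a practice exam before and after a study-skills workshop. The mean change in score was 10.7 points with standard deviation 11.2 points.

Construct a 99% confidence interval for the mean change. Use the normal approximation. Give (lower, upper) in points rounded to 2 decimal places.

(6.91, 14.49)

Paired design: SE = s_d/√n = 11.2/√58 = 1.4706.
z* = 2.576; margin of error = 2.576 × 1.4706 = 3.7883.
10.7 ± 3.7883 → (6.91, 14.49).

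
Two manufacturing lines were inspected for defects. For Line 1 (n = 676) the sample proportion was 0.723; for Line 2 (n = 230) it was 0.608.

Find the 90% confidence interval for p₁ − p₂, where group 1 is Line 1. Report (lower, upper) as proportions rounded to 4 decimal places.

(0.0550, 0.1750)

Each SE is √(p̂(1−p̂)/n): √(0.7230·0.2770/676) = 0.01721 and √(0.6080·0.3920/230) = 0.03219.
SE(p̂₁ − p̂₂) = √(SE₁² + SE₂²) = √(0.0002961841 + 0.0010361961) = 0.03650, since the two samples are independent.
At 90% confidence z* = 1.645; margin = 1.645 × 0.03650 = 0.06004.
The difference is 0.7230 − 0.6080 = 0.1150, so the interval is 0.1150 ± 0.06004 = (0.0550, 0.1750).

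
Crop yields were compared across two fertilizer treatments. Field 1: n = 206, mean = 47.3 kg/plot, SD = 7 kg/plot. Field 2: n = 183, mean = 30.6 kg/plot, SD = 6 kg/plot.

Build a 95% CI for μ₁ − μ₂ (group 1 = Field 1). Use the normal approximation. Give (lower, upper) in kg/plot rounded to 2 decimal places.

SE₁ = s₁/√n₁ = 7/√206 = 0.4877; SE₂ = 6/√183 = 0.4435.
Independent samples, unequal variances: SE_diff = √(SE₁² + SE₂²) = √(0.23785129 + 0.19669225) = 0.6592.
z* = 1.960, so margin of error = 1.960 × 0.6592 = 1.2920.
Difference in means = 47.3 − 30.6 = 16.7000.
16.7000 ± 1.2920 → (15.41, 17.99).

(15.41, 17.99)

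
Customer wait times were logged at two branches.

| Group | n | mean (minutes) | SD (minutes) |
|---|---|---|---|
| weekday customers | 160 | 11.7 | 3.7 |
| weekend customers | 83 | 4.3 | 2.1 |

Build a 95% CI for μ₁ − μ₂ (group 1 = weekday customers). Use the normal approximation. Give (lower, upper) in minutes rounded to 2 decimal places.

(6.67, 8.13)

SE₁ = s₁/√n₁ = 3.7/√160 = 0.2925; SE₂ = 2.1/√83 = 0.2305.
Independent samples, unequal variances: SE_diff = √(SE₁² + SE₂²) = √(0.08555625 + 0.05313025) = 0.3724.
z* = 1.960, so margin of error = 1.960 × 0.3724 = 0.7299.
Difference in means = 11.7 − 4.3 = 7.4000.
7.4000 ± 0.7299 → (6.67, 8.13).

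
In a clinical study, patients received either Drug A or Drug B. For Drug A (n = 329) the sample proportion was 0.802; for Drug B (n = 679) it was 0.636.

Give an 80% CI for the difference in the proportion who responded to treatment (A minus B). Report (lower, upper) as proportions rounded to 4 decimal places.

SE₁ = √(p̂₁(1−p̂₁)/n₁) = √(0.8020·0.1980/329) = 0.02197; SE₂ = √(0.6360·0.3640/679) = 0.01846.
Independent samples: SE of the difference = √(SE₁² + SE₂²) = √(0.0004826809 + 0.0003407716) = 0.02870.
z* for 80% confidence is 1.282, so the margin of error is 1.282 × 0.02870 = 0.03679.
Point estimate p̂₁ − p̂₂ = 0.8020 − 0.6360 = 0.1660.
0.1660 ± 0.03679 → (0.1292, 0.2028).

(0.1292, 0.2028)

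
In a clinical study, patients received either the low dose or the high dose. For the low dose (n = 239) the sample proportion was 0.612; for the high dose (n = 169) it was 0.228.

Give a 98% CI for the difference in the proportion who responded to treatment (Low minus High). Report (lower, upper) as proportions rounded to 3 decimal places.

The two standard errors are √(0.6120×0.3880/239) = 0.03152 and √(0.2280×0.7720/169) = 0.03227.
Because the samples are independent, SE_diff = √(0.03152² + 0.03227²) = 0.04511.
Using z* = 2.326 for 98%, ME = 2.326 × 0.04511 = 0.10493.
p̂₁ − p̂₂ = 0.3840; interval 0.3840 ± 0.10493 gives (0.279, 0.489).

(0.279, 0.489)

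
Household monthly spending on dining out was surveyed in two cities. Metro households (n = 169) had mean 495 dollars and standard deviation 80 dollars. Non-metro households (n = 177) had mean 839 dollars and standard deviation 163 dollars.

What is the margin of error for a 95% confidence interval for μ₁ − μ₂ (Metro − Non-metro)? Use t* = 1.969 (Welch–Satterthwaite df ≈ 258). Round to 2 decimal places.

27.00

Per-group SEs: s₁/√n₁ = 80/√169 = 6.1538, s₂/√n₂ = 163/√177 = 12.2518.
Unpooled SE of the difference: √(37.86925444 + 150.10660324) = 13.7104.
Margin of error = t* · SE = 1.969 × 13.7104 = 26.9958.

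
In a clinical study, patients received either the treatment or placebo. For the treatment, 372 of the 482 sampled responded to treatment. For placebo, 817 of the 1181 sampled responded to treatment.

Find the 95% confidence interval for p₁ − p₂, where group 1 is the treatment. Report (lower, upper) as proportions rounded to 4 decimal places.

(0.0342, 0.1258)

First, p̂₁ = 372/482 = 0.7718; p̂₂ = 817/1181 = 0.6918.
The two standard errors are √(0.7718×0.2282/482) = 0.01912 and √(0.6918×0.3082/1181) = 0.01344.
Because the samples are independent, SE_diff = √(0.01912² + 0.01344²) = 0.02337.
Using z* = 1.960 for 95%, ME = 1.960 × 0.02337 = 0.04581.
p̂₁ − p̂₂ = 0.0800; interval 0.0800 ± 0.04581 gives (0.0342, 0.1258).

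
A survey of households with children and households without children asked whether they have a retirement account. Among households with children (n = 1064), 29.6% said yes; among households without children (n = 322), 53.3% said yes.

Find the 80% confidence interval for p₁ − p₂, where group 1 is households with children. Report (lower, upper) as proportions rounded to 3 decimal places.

(-0.277, -0.197)

Each SE is √(p̂(1−p̂)/n): √(0.2960·0.7040/1064) = 0.01399 and √(0.5330·0.4670/322) = 0.02780.
SE(p̂₁ − p̂₂) = √(SE₁² + SE₂²) = √(0.0001957201 + 0.00077284) = 0.03112, since the two samples are independent.
At 80% confidence z* = 1.282; margin = 1.282 × 0.03112 = 0.03990.
The difference is 0.2960 − 0.5330 = -0.2370, so the interval is -0.2370 ± 0.03990 = (-0.277, -0.197).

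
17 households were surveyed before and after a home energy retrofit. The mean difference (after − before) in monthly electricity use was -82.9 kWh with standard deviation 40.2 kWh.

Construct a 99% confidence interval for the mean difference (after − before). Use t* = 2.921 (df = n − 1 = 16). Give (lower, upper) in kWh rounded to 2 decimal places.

(-111.38, -54.42)

This is a matched-pairs design, so SE = s_d/√n = 40.2/√17 = 9.7499.
Margin = 2.921 × 9.7499 = 28.4795; the interval is -82.9 ± 28.4795 = (-111.38, -54.42).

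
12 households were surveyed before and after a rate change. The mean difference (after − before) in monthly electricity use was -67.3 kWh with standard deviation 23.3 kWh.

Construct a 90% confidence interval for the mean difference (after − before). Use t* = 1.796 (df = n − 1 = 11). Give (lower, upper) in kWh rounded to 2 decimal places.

Paired design: SE = s_d/√n = 23.3/√12 = 6.7261.
t* = 1.796; margin of error = 1.796 × 6.7261 = 12.0801.
-67.3 ± 12.0801 → (-79.38, -55.22).

(-79.38, -55.22)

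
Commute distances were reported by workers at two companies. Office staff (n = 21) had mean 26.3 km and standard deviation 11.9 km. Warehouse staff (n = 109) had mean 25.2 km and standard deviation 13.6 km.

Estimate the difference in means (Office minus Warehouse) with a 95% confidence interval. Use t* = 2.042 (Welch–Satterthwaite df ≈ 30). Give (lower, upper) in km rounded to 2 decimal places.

Per-group SEs: s₁/√n₁ = 11.9/√21 = 2.5968, s₂/√n₂ = 13.6/√109 = 1.3026.
Unpooled SE of the difference: √(6.74337024 + 1.69676676) = 2.9052.
Margin of error = t* · SE = 2.042 × 2.9052 = 5.9324.
x̄₁ − x̄₂ = 26.3 − 25.2 = 1.1000.
CI: 1.1000 ± 5.9324 = (-4.83, 7.03).

(-4.83, 7.03)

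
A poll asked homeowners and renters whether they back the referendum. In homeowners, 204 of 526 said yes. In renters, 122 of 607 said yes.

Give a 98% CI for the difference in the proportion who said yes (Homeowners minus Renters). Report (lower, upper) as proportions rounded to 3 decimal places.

Sample proportions: 204/526 = 0.3878, 122/607 = 0.2010.
Each SE is √(p̂(1−p̂)/n): √(0.3878·0.6122/526) = 0.02125 and √(0.2010·0.7990/607) = 0.01627.
SE(p̂₁ − p̂₂) = √(SE₁² + SE₂²) = √(0.0004515625 + 0.0002647129) = 0.02676, since the two samples are independent.
At 98% confidence z* = 2.326; margin = 2.326 × 0.02676 = 0.06224.
The difference is 0.3878 − 0.2010 = 0.1868, so the interval is 0.1868 ± 0.06224 = (0.125, 0.249).

(0.125, 0.249)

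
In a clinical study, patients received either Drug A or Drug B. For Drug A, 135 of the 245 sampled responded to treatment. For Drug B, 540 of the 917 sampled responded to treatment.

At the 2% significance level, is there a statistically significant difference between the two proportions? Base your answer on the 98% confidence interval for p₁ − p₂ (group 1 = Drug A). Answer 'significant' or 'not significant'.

First, p̂₁ = 135/245 = 0.5510; p̂₂ = 540/917 = 0.5889.
The two standard errors are √(0.5510×0.4490/245) = 0.03178 and √(0.5889×0.4111/917) = 0.01625.
Because the samples are independent, SE_diff = √(0.03178² + 0.01625²) = 0.03569.
Using z* = 2.326 for 98%, ME = 2.326 × 0.03569 = 0.08301.
p̂₁ − p̂₂ = -0.0379; interval -0.0379 ± 0.08301 gives (-0.12091, 0.04511).
The interval (-0.12091, 0.04511) contains 0, so the difference is not significant.

not significant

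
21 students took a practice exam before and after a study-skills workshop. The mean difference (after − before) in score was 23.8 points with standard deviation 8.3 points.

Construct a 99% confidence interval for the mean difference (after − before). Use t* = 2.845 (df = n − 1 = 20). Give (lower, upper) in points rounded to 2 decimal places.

Paired design: SE = s_d/√n = 8.3/√21 = 1.8112.
t* = 2.845; margin of error = 2.845 × 1.8112 = 5.1529.
23.8 ± 5.1529 → (18.65, 28.95).

(18.65, 28.95)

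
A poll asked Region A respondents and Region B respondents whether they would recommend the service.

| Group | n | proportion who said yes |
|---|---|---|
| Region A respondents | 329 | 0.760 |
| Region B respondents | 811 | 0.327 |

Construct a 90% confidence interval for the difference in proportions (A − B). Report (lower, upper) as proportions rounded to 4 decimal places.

The two standard errors are √(0.7600×0.2400/329) = 0.02355 and √(0.3270×0.6730/811) = 0.01647.
Because the samples are independent, SE_diff = √(0.02355² + 0.01647²) = 0.02874.
Using z* = 1.645 for 90%, ME = 1.645 × 0.02874 = 0.04728.
p̂₁ − p̂₂ = 0.4330; interval 0.4330 ± 0.04728 gives (0.3857, 0.4803).

(0.3857, 0.4803)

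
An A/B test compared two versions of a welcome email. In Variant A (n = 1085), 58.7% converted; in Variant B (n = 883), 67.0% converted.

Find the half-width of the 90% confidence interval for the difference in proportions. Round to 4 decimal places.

Each SE is √(p̂(1−p̂)/n): √(0.5870·0.4130/1085) = 0.01495 and √(0.6700·0.3300/883) = 0.01582.
SE(p̂₁ − p̂₂) = √(SE₁² + SE₂²) = √(0.0002235025 + 0.0002502724) = 0.02177, since the two samples are independent.
At 90% confidence z* = 1.645; margin = 1.645 × 0.02177 = 0.03581.

0.0358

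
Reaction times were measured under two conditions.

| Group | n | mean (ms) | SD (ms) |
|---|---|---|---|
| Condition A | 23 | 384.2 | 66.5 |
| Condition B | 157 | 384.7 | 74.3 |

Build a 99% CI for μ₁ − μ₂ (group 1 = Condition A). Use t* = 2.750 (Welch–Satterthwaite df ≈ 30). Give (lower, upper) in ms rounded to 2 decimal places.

(-41.97, 40.97)

Per-group SEs: s₁/√n₁ = 66.5/√23 = 13.8662, s₂/√n₂ = 74.3/√157 = 5.9298.
Unpooled SE of the difference: √(192.27150244 + 35.16252804) = 15.0809.
Margin of error = t* · SE = 2.750 × 15.0809 = 41.4725.
x̄₁ − x̄₂ = 384.2 − 384.7 = -0.5000.
CI: -0.5000 ± 41.4725 = (-41.97, 40.97).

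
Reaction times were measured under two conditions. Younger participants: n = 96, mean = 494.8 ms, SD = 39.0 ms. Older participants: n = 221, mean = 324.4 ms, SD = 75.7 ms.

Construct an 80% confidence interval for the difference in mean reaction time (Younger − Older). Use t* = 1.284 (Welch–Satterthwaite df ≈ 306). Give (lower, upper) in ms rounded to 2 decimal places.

(162.10, 178.70)

SE₁ = s₁/√n₁ = 39.0/√96 = 3.9804; SE₂ = 75.7/√221 = 5.0921.
Independent samples, unequal variances: SE_diff = √(SE₁² + SE₂²) = √(15.84358416 + 25.92948241) = 6.4632.
t* = 1.284, so margin of error = 1.284 × 6.4632 = 8.2987.
Difference in means = 494.8 − 324.4 = 170.4000.
170.4000 ± 8.2987 → (162.10, 178.70).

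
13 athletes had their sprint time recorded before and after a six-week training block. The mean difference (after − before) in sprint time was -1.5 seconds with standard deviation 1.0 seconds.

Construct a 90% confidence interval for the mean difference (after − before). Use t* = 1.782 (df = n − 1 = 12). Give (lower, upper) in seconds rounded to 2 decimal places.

(-1.99, -1.01)

This is a matched-pairs design, so SE = s_d/√n = 1.0/√13 = 0.2774.
Margin = 1.782 × 0.2774 = 0.4943; the interval is -1.5 ± 0.4943 = (-1.99, -1.01).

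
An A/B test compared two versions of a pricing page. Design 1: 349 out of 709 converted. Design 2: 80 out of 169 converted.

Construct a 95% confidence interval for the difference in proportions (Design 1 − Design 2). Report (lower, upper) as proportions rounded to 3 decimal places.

(-0.065, 0.103)

p̂₁ = 349/709 = 0.4922 and p̂₂ = 80/169 = 0.4734.
SE₁ = √(p̂₁(1−p̂₁)/n₁) = √(0.4922·0.5078/709) = 0.01878; SE₂ = √(0.4734·0.5266/169) = 0.03841.
Independent samples: SE of the difference = √(SE₁² + SE₂²) = √(0.0003526884 + 0.0014753281) = 0.04276.
z* for 95% confidence is 1.960, so the margin of error is 1.960 × 0.04276 = 0.08381.
Point estimate p̂₁ − p̂₂ = 0.4922 − 0.4734 = 0.0188.
0.0188 ± 0.08381 → (-0.065, 0.103).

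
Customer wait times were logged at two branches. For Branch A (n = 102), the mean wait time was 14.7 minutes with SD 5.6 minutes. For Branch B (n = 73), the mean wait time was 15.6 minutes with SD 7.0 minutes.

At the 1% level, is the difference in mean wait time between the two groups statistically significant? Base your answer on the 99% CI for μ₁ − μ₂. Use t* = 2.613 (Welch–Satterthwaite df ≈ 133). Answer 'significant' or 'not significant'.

not significant

SE₁ = s₁/√n₁ = 5.6/√102 = 0.5545; SE₂ = 7.0/√73 = 0.8193.
Independent samples, unequal variances: SE_diff = √(SE₁² + SE₂²) = √(0.30747025 + 0.67125249) = 0.9893.
t* = 2.613, so margin of error = 2.613 × 0.9893 = 2.5850.
Difference in means = 14.7 − 15.6 = -0.9000.
-0.9000 ± 2.5850 → (-3.4850, 1.6850).
The interval (-3.4850, 1.6850) contains 0, so the difference is not significant.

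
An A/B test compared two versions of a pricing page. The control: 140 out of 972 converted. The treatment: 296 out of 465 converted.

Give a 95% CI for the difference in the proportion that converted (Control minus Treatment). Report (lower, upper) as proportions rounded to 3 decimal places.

p̂₁ = 140/972 = 0.1440 and p̂₂ = 296/465 = 0.6366.
SE₁ = √(p̂₁(1−p̂₁)/n₁) = √(0.1440·0.8560/972) = 0.01126; SE₂ = √(0.6366·0.3634/465) = 0.02230.
Independent samples: SE of the difference = √(SE₁² + SE₂²) = √(0.0001267876 + 0.00049729) = 0.02498.
z* for 95% confidence is 1.960, so the margin of error is 1.960 × 0.02498 = 0.04896.
Point estimate p̂₁ − p̂₂ = 0.1440 − 0.6366 = -0.4926.
-0.4926 ± 0.04896 → (-0.542, -0.444).

(-0.542, -0.444)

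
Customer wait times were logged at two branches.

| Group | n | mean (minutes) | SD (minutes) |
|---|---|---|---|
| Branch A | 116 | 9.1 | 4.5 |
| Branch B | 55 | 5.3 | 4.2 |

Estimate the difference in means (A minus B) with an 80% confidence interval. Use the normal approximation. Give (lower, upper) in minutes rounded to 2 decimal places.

Standard errors of each mean: 4.5/√116 = 0.4178 and 4.2/√55 = 0.5663.
SE(x̄₁ − x̄₂) = √(0.4178² + 0.5663²) = 0.7037 for independent samples with unequal variances.
With z* = 1.282, the margin is 1.282 × 0.7037 = 0.9021.
x̄₁ − x̄₂ = 9.1 − 5.3 = 3.8000; the interval is 3.8000 ± 0.9021 = (2.90, 4.70).

(2.90, 4.70)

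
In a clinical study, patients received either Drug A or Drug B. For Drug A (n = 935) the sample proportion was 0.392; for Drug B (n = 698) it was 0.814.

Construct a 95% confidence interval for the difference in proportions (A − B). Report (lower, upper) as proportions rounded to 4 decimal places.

(-0.4646, -0.3794)

Each SE is √(p̂(1−p̂)/n): √(0.3920·0.6080/935) = 0.01597 and √(0.8140·0.1860/698) = 0.01473.
SE(p̂₁ − p̂₂) = √(SE₁² + SE₂²) = √(0.0002550409 + 0.0002169729) = 0.02173, since the two samples are independent.
At 95% confidence z* = 1.960; margin = 1.960 × 0.02173 = 0.04259.
The difference is 0.3920 − 0.8140 = -0.4220, so the interval is -0.4220 ± 0.04259 = (-0.4646, -0.3794).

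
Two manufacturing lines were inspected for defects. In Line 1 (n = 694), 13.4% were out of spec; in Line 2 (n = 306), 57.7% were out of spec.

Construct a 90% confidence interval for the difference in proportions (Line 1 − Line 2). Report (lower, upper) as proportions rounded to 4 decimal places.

(-0.4941, -0.3919)

Each SE is √(p̂(1−p̂)/n): √(0.1340·0.8660/694) = 0.01293 and √(0.5770·0.4230/306) = 0.02824.
SE(p̂₁ − p̂₂) = √(SE₁² + SE₂²) = √(0.0001671849 + 0.0007974976) = 0.03106, since the two samples are independent.
At 90% confidence z* = 1.645; margin = 1.645 × 0.03106 = 0.05109.
The difference is 0.1340 − 0.5770 = -0.4430, so the interval is -0.4430 ± 0.05109 = (-0.4941, -0.3919).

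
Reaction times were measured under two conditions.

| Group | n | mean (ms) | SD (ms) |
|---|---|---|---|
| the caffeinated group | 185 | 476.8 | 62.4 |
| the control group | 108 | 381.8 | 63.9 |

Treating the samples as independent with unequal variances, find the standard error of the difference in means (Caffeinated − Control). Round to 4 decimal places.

SE₁ = s₁/√n₁ = 62.4/√185 = 4.5877; SE₂ = 63.9/√108 = 6.1488.
Independent samples, unequal variances: SE_diff = √(SE₁² + SE₂²) = √(21.04699129 + 37.80774144) = 7.6717.

7.6717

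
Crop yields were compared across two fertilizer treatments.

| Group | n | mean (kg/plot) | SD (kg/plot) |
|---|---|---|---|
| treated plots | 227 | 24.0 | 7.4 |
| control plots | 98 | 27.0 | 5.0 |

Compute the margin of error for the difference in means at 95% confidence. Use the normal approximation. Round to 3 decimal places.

1.381

Per-group SEs: s₁/√n₁ = 7.4/√227 = 0.4912, s₂/√n₂ = 5.0/√98 = 0.5051.
Unpooled SE of the difference: √(0.24127744 + 0.25512601) = 0.7046.
Margin of error = z* · SE = 1.960 × 0.7046 = 1.3810.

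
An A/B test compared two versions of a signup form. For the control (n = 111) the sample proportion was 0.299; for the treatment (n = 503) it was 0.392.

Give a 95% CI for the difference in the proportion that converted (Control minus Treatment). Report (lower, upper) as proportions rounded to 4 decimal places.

(-0.1883, 0.0023)

Each SE is √(p̂(1−p̂)/n): √(0.2990·0.7010/111) = 0.04345 and √(0.3920·0.6080/503) = 0.02177.
SE(p̂₁ − p̂₂) = √(SE₁² + SE₂²) = √(0.0018879025 + 0.0004739329) = 0.04860, since the two samples are independent.
At 95% confidence z* = 1.960; margin = 1.960 × 0.04860 = 0.09526.
The difference is 0.2990 − 0.3920 = -0.0930, so the interval is -0.0930 ± 0.09526 = (-0.1883, 0.0023).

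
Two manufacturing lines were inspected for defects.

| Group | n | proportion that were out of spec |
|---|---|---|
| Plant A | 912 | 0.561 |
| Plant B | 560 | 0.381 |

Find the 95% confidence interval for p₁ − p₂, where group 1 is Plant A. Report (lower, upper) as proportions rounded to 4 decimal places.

The two standard errors are √(0.5610×0.4390/912) = 0.01643 and √(0.3810×0.6190/560) = 0.02052.
Because the samples are independent, SE_diff = √(0.01643² + 0.02052²) = 0.02629.
Using z* = 1.960 for 95%, ME = 1.960 × 0.02629 = 0.05153.
p̂₁ − p̂₂ = 0.1800; interval 0.1800 ± 0.05153 gives (0.1285, 0.2315).

(0.1285, 0.2315)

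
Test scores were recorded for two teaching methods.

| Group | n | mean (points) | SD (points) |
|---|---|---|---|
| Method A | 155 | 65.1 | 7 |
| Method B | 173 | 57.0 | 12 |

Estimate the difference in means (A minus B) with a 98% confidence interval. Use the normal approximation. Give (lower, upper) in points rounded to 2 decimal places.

(5.61, 10.59)

Per-group SEs: s₁/√n₁ = 7/√155 = 0.5623, s₂/√n₂ = 12/√173 = 0.9123.
Unpooled SE of the difference: √(0.31618129 + 0.83229129) = 1.0717.
Margin of error = z* · SE = 2.326 × 1.0717 = 2.4928.
x̄₁ − x̄₂ = 65.1 − 57.0 = 8.1000.
CI: 8.1000 ± 2.4928 = (5.61, 10.59).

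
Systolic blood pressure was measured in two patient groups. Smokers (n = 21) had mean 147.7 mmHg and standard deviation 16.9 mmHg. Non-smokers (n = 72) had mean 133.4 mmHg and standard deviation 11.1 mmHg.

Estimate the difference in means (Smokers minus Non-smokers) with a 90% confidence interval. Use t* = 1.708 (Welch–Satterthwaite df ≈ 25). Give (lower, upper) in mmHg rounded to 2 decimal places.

Standard errors of each mean: 16.9/√21 = 3.6879 and 11.1/√72 = 1.3081.
SE(x̄₁ − x̄₂) = √(3.6879² + 1.3081²) = 3.9130 for independent samples with unequal variances.
With t* = 1.708, the margin is 1.708 × 3.9130 = 6.6834.
x̄₁ − x̄₂ = 147.7 − 133.4 = 14.3000; the interval is 14.3000 ± 6.6834 = (7.62, 20.98).

(7.62, 20.98)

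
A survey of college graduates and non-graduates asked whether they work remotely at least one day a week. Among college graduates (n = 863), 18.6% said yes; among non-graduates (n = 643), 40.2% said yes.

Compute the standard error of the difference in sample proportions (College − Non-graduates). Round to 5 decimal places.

0.02344

The two standard errors are √(0.1860×0.8140/863) = 0.01325 and √(0.4020×0.5980/643) = 0.01934.
Because the samples are independent, SE_diff = √(0.01325² + 0.01934²) = 0.02344.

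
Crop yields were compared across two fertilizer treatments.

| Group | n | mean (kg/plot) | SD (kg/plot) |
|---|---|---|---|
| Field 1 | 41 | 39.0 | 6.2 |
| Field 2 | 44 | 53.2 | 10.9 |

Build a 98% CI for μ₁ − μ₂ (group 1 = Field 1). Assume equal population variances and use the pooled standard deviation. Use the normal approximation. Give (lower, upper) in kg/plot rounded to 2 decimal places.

(-18.72, -9.68)

s_p = √[((n₁−1)s₁² + (n₂−1)s₂²)/(n₁+n₂−2)] = √[(40·6.2² + 43·10.9²)/83] = 8.9486.
SE = 8.9486·√(1/41 + 1/44) = 1.9424.
With z* = 2.326, margin = 2.326 × 1.9424 = 4.5180.
x̄₁ − x̄₂ = 39.0 − 53.2 = -14.2000; interval -14.2000 ± 4.5180 = (-18.72, -9.68).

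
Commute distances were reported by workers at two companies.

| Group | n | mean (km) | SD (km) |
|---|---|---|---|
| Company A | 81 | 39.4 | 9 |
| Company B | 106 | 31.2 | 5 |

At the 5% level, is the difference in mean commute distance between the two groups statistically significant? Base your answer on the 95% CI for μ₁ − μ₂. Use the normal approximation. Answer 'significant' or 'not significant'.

significant

SE₁ = s₁/√n₁ = 9/√81 = 1.0000; SE₂ = 5/√106 = 0.4856.
Independent samples, unequal variances: SE_diff = √(SE₁² + SE₂²) = √(1.0 + 0.23580736) = 1.1117.
z* = 1.960, so margin of error = 1.960 × 1.1117 = 2.1789.
Difference in means = 39.4 − 31.2 = 8.2000.
8.2000 ± 2.1789 → (6.0211, 10.3789).
The interval (6.0211, 10.3789) does not contain 0, so the difference is significant.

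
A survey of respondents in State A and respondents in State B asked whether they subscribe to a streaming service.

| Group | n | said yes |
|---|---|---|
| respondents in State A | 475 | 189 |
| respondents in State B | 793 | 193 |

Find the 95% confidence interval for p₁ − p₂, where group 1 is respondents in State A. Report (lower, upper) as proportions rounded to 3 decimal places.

(0.101, 0.208)

First, p̂₁ = 189/475 = 0.3979; p̂₂ = 193/793 = 0.2434.
The two standard errors are √(0.3979×0.6021/475) = 0.02246 and √(0.2434×0.7566/793) = 0.01524.
Because the samples are independent, SE_diff = √(0.02246² + 0.01524²) = 0.02714.
Using z* = 1.960 for 95%, ME = 1.960 × 0.02714 = 0.05319.
p̂₁ − p̂₂ = 0.1545; interval 0.1545 ± 0.05319 gives (0.101, 0.208).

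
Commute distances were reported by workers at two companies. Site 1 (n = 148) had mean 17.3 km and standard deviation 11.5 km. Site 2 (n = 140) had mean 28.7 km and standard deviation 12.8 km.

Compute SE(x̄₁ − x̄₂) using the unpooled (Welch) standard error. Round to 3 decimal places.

Per-group SEs: s₁/√n₁ = 11.5/√148 = 0.9453, s₂/√n₂ = 12.8/√140 = 1.0818.
Unpooled SE of the difference: √(0.89359209 + 1.17029124) = 1.4366.

1.437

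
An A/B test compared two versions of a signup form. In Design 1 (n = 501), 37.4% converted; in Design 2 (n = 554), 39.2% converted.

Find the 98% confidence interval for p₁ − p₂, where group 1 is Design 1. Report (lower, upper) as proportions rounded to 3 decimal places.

SE₁ = √(p̂₁(1−p̂₁)/n₁) = √(0.3740·0.6260/501) = 0.02162; SE₂ = √(0.3920·0.6080/554) = 0.02074.
Independent samples: SE of the difference = √(SE₁² + SE₂²) = √(0.0004674244 + 0.0004301476) = 0.02996.
z* for 98% confidence is 2.326, so the margin of error is 2.326 × 0.02996 = 0.06969.
Point estimate p̂₁ − p̂₂ = 0.3740 − 0.3920 = -0.0180.
-0.0180 ± 0.06969 → (-0.088, 0.052).

(-0.088, 0.052)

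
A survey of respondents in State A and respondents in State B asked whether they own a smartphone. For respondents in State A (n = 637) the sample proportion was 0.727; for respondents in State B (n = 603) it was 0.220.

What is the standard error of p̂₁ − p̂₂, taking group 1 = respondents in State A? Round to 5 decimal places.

Each SE is √(p̂(1−p̂)/n): √(0.7270·0.2730/637) = 0.01765 and √(0.2200·0.7800/603) = 0.01687.
SE(p̂₁ − p̂₂) = √(SE₁² + SE₂²) = √(0.0003115225 + 0.0002845969) = 0.02442, since the two samples are independent.

0.02442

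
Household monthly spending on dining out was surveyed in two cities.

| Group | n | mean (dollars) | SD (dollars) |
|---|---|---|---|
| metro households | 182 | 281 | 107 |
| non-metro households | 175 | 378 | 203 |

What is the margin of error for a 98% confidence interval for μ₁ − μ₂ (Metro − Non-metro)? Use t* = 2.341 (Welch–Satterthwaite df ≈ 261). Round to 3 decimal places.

40.438

Standard errors of each mean: 107/√182 = 7.9314 and 203/√175 = 15.3454.
SE(x̄₁ − x̄₂) = √(7.9314² + 15.3454²) = 17.2739 for independent samples with unequal variances.
With t* = 2.341, the margin is 2.341 × 17.2739 = 40.4382.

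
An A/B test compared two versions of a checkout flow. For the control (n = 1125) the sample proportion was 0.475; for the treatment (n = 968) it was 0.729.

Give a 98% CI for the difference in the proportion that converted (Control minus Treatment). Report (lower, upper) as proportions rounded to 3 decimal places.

(-0.302, -0.206)

Each SE is √(p̂(1−p̂)/n): √(0.4750·0.5250/1125) = 0.01489 and √(0.7290·0.2710/968) = 0.01429.
SE(p̂₁ − p̂₂) = √(SE₁² + SE₂²) = √(0.0002217121 + 0.0002042041) = 0.02064, since the two samples are independent.
At 98% confidence z* = 2.326; margin = 2.326 × 0.02064 = 0.04801.
The difference is 0.4750 − 0.7290 = -0.2540, so the interval is -0.2540 ± 0.04801 = (-0.302, -0.206).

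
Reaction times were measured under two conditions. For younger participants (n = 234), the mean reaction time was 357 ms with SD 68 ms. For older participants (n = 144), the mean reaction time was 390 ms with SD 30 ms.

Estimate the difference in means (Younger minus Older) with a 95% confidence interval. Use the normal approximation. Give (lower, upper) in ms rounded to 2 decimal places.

(-43.00, -23.00)

Per-group SEs: s₁/√n₁ = 68/√234 = 4.4453, s₂/√n₂ = 30/√144 = 2.5000.
Unpooled SE of the difference: √(19.76069209 + 6.25) = 5.1001.
Margin of error = z* · SE = 1.960 × 5.1001 = 9.9962.
x̄₁ − x̄₂ = 357 − 390 = -33.0000.
CI: -33.0000 ± 9.9962 = (-43.00, -23.00).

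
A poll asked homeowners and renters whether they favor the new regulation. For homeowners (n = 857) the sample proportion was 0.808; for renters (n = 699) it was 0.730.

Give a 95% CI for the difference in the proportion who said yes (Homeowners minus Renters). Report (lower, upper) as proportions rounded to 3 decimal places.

The two standard errors are √(0.8080×0.1920/857) = 0.01345 and √(0.7300×0.2700/699) = 0.01679.
Because the samples are independent, SE_diff = √(0.01345² + 0.01679²) = 0.02151.
Using z* = 1.960 for 95%, ME = 1.960 × 0.02151 = 0.04216.
p̂₁ − p̂₂ = 0.0780; interval 0.0780 ± 0.04216 gives (0.036, 0.120).

(0.036, 0.120)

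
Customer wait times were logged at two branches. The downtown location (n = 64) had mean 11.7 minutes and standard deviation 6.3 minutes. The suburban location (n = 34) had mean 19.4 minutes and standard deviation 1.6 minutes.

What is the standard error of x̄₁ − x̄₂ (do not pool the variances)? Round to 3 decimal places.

0.834

Standard errors of each mean: 6.3/√64 = 0.7875 and 1.6/√34 = 0.2744.
SE(x̄₁ − x̄₂) = √(0.7875² + 0.2744²) = 0.8339 for independent samples with unequal variances.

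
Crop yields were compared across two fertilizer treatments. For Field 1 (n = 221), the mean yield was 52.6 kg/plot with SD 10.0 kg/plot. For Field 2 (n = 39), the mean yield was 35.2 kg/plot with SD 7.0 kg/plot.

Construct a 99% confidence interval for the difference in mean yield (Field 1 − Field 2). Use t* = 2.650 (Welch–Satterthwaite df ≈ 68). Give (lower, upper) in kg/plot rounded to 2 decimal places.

SE₁ = s₁/√n₁ = 10.0/√221 = 0.6727; SE₂ = 7.0/√39 = 1.1209.
Independent samples, unequal variances: SE_diff = √(SE₁² + SE₂²) = √(0.45252529 + 1.25641681) = 1.3073.
t* = 2.650, so margin of error = 2.650 × 1.3073 = 3.4643.
Difference in means = 52.6 − 35.2 = 17.4000.
17.4000 ± 3.4643 → (13.94, 20.86).

(13.94, 20.86)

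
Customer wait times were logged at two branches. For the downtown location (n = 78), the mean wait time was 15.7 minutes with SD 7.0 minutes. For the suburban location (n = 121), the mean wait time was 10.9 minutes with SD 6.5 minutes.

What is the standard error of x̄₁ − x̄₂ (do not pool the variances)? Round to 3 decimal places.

0.989

Per-group SEs: s₁/√n₁ = 7.0/√78 = 0.7926, s₂/√n₂ = 6.5/√121 = 0.5909.
Unpooled SE of the difference: √(0.62821476 + 0.34916281) = 0.9886.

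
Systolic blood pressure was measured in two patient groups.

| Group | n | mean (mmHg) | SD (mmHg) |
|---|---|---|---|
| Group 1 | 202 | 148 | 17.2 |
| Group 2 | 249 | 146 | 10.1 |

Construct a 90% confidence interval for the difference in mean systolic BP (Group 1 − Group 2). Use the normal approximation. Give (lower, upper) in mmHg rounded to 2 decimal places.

Per-group SEs: s₁/√n₁ = 17.2/√202 = 1.2102, s₂/√n₂ = 10.1/√249 = 0.6401.
Unpooled SE of the difference: √(1.46458404 + 0.40972801) = 1.3691.
Margin of error = z* · SE = 1.645 × 1.3691 = 2.2522.
x̄₁ − x̄₂ = 148 − 146 = 2.0000.
CI: 2.0000 ± 2.2522 = (-0.25, 4.25).

(-0.25, 4.25)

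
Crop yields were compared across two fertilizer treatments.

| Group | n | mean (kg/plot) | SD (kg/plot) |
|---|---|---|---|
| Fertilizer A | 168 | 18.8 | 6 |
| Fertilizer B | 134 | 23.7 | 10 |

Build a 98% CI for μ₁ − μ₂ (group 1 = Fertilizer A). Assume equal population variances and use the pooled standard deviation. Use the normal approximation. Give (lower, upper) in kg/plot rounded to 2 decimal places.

(-7.06, -2.74)

s_p = √[((n₁−1)s₁² + (n₂−1)s₂²)/(n₁+n₂−2)] = √[(167·6² + 133·10²)/300] = 8.0233.
SE = 8.0233·√(1/168 + 1/134) = 0.9293.
With z* = 2.326, margin = 2.326 × 0.9293 = 2.1616.
x̄₁ − x̄₂ = 18.8 − 23.7 = -4.9000; interval -4.9000 ± 2.1616 = (-7.06, -2.74).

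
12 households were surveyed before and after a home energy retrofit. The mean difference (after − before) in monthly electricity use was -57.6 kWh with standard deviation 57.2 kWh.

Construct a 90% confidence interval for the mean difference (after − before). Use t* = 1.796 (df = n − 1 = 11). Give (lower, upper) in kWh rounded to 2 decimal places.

(-87.26, -27.94)

This is a matched-pairs design, so SE = s_d/√n = 57.2/√12 = 16.5122.
Margin = 1.796 × 16.5122 = 29.6559; the interval is -57.6 ± 29.6559 = (-87.26, -27.94).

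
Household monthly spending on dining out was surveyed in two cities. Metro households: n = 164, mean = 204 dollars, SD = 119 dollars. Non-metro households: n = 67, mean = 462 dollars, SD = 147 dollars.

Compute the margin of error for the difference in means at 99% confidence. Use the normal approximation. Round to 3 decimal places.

Per-group SEs: s₁/√n₁ = 119/√164 = 9.2923, s₂/√n₂ = 147/√67 = 17.9589.
Unpooled SE of the difference: √(86.34683929 + 322.52208921) = 20.2205.
Margin of error = z* · SE = 2.576 × 20.2205 = 52.0880.

52.088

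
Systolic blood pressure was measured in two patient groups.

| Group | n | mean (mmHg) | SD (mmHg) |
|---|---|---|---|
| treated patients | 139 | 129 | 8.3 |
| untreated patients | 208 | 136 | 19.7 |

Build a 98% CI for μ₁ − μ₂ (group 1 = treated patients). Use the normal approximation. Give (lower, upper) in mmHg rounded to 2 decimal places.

SE₁ = s₁/√n₁ = 8.3/√139 = 0.7040; SE₂ = 19.7/√208 = 1.3659.
Independent samples, unequal variances: SE_diff = √(SE₁² + SE₂²) = √(0.495616 + 1.86568281) = 1.5367.
z* = 2.326, so margin of error = 2.326 × 1.5367 = 3.5744.
Difference in means = 129 − 136 = -7.0000.
-7.0000 ± 3.5744 → (-10.57, -3.43).

(-10.57, -3.43)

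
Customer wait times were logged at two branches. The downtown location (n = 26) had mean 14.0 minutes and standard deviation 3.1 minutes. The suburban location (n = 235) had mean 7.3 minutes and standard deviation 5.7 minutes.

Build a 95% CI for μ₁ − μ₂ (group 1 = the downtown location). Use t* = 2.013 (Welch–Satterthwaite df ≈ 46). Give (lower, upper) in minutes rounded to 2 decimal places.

Per-group SEs: s₁/√n₁ = 3.1/√26 = 0.6080, s₂/√n₂ = 5.7/√235 = 0.3718.
Unpooled SE of the difference: √(0.369664 + 0.13823524) = 0.7127.
Margin of error = t* · SE = 2.013 × 0.7127 = 1.4347.
x̄₁ − x̄₂ = 14.0 − 7.3 = 6.7000.
CI: 6.7000 ± 1.4347 = (5.27, 8.13).

(5.27, 8.13)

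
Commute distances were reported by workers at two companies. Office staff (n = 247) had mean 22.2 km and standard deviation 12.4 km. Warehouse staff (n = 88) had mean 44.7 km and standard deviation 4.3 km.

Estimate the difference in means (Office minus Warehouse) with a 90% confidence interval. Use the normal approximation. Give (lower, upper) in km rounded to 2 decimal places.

SE₁ = s₁/√n₁ = 12.4/√247 = 0.7890; SE₂ = 4.3/√88 = 0.4584.
Independent samples, unequal variances: SE_diff = √(SE₁² + SE₂²) = √(0.622521 + 0.21013056) = 0.9125.
z* = 1.645, so margin of error = 1.645 × 0.9125 = 1.5011.
Difference in means = 22.2 − 44.7 = -22.5000.
-22.5000 ± 1.5011 → (-24.00, -21.00).

(-24.00, -21.00)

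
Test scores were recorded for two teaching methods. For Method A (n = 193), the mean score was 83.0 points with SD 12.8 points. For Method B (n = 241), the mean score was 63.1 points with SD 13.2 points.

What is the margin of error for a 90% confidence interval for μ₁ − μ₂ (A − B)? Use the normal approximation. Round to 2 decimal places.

2.06

Per-group SEs: s₁/√n₁ = 12.8/√193 = 0.9214, s₂/√n₂ = 13.2/√241 = 0.8503.
Unpooled SE of the difference: √(0.84897796 + 0.72301009) = 1.2538.
Margin of error = z* · SE = 1.645 × 1.2538 = 2.0625.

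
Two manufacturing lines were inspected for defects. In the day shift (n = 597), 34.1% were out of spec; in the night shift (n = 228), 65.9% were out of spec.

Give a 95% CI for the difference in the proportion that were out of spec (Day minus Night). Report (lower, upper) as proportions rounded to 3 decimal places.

(-0.390, -0.246)

Each SE is √(p̂(1−p̂)/n): √(0.3410·0.6590/597) = 0.01940 and √(0.6590·0.3410/228) = 0.03139.
SE(p̂₁ − p̂₂) = √(SE₁² + SE₂²) = √(0.00037636 + 0.0009853321) = 0.03690, since the two samples are independent.
At 95% confidence z* = 1.960; margin = 1.960 × 0.03690 = 0.07232.
The difference is 0.3410 − 0.6590 = -0.3180, so the interval is -0.3180 ± 0.07232 = (-0.390, -0.246).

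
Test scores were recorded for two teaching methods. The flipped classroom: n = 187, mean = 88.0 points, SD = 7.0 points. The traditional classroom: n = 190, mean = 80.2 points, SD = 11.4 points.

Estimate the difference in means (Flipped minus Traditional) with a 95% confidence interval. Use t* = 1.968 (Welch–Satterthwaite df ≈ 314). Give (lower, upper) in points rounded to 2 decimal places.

(5.89, 9.71)

Per-group SEs: s₁/√n₁ = 7.0/√187 = 0.5119, s₂/√n₂ = 11.4/√190 = 0.8270.
Unpooled SE of the difference: √(0.26204161 + 0.683929) = 0.9726.
Margin of error = t* · SE = 1.968 × 0.9726 = 1.9141.
x̄₁ − x̄₂ = 88.0 − 80.2 = 7.8000.
CI: 7.8000 ± 1.9141 = (5.89, 9.71).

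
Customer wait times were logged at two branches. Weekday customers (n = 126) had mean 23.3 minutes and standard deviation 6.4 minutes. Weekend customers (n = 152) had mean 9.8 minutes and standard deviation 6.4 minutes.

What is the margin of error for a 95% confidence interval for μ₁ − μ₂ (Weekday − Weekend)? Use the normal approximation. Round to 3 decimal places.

1.511

SE₁ = s₁/√n₁ = 6.4/√126 = 0.5702; SE₂ = 6.4/√152 = 0.5191.
Independent samples, unequal variances: SE_diff = √(SE₁² + SE₂²) = √(0.32512804 + 0.26946481) = 0.7711.
z* = 1.960, so margin of error = 1.960 × 0.7711 = 1.5114.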